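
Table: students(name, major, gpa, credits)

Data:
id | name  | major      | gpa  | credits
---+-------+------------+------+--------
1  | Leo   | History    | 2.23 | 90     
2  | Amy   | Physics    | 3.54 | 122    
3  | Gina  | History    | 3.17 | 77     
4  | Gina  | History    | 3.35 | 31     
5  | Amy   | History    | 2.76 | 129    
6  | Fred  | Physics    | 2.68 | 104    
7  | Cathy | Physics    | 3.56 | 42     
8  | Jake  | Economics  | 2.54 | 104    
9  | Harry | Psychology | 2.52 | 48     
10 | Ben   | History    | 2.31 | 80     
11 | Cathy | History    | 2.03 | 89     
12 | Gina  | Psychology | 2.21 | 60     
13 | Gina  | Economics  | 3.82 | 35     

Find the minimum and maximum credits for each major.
SELECT major, MIN(credits), MAX(credits)
FROM students
GROUP BY major

Result:
  Economics: min=35, max=104
  History: min=31, max=129
  Physics: min=42, max=122
  Psychology: min=48, max=60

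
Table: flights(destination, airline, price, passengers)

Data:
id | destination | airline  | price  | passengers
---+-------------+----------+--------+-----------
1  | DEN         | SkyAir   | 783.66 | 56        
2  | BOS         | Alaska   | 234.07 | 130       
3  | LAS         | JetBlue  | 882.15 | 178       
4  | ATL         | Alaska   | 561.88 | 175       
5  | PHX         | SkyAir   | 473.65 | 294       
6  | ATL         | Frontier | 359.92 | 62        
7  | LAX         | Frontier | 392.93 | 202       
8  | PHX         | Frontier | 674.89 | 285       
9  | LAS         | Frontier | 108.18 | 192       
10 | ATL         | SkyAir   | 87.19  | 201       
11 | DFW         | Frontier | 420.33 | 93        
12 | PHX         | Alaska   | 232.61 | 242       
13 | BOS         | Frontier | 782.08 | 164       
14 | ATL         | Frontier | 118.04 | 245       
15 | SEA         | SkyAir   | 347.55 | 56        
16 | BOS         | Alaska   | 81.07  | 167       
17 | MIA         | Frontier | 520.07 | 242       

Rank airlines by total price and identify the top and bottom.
SELECT airline, SUM(price)
FROM flights
GROUP BY airline
ORDER BY SUM(price)

All groups:
  JetBlue: 882.15
  Alaska: 1109.63
  SkyAir: 1692.05
  Frontier: 3376.44

Highest: Frontier (3376.44)
Lowest: JetBlue (882.15)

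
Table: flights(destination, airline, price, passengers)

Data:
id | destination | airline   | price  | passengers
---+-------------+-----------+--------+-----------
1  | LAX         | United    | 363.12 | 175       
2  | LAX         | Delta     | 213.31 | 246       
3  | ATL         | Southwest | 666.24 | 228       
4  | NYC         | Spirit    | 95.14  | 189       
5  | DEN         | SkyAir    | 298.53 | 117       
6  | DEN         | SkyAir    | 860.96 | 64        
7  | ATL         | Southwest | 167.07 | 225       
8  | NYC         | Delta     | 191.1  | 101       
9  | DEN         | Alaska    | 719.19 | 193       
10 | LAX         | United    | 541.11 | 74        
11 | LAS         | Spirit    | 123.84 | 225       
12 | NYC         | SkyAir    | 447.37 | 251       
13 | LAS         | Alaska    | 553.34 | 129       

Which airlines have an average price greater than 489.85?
SELECT airline, AVG(price)
FROM flights
GROUP BY airline
HAVING AVG(price) > 489.85

Result:
  Alaska: avg=636.27
  SkyAir: avg=535.62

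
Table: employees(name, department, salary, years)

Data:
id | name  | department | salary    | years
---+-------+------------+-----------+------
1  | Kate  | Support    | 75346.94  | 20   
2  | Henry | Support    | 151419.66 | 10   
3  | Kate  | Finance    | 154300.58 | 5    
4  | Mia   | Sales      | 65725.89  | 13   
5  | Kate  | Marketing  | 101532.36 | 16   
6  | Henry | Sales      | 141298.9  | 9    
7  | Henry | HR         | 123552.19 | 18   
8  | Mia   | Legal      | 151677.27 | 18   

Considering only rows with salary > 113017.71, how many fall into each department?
SELECT department, COUNT(*)
FROM employees
WHERE salary > 113017.71
GROUP BY department

Note: WHERE filters rows before grouping.

Result:
  Finance: 1
  HR: 1
  Legal: 1
  Sales: 1
  Support: 1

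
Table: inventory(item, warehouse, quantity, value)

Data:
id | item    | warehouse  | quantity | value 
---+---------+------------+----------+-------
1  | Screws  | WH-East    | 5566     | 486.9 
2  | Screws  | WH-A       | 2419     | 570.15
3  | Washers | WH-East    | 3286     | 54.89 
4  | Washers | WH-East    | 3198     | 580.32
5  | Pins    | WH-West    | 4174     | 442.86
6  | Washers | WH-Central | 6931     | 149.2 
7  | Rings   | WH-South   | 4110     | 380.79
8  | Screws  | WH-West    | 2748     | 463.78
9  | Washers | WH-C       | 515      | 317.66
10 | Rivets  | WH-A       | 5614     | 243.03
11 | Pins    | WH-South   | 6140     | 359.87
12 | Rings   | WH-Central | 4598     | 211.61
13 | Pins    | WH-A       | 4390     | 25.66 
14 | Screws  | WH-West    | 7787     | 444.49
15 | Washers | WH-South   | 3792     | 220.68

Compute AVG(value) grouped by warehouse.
SELECT warehouse, AVG(value) as result
FROM inventory
GROUP BY warehouse

Result:
  WH-A: 279.61
  WH-C: 317.66
  WH-Central: 180.41
  WH-East: 374.04
  WH-South: 320.45
  WH-West: 450.38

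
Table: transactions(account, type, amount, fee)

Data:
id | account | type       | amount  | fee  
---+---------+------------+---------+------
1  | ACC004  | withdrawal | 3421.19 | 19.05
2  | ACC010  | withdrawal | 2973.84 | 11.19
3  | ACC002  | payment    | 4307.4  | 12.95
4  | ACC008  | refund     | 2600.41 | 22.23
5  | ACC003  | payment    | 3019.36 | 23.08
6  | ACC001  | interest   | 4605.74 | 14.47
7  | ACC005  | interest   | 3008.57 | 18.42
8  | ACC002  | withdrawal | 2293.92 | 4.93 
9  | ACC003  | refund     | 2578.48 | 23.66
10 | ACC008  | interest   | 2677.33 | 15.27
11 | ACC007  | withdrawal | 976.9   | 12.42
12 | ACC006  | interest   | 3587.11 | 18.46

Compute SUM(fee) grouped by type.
SELECT type, SUM(fee) as result
FROM transactions
GROUP BY type

Result:
  interest: 66.62
  payment: 36.03
  refund: 45.89
  withdrawal: 47.59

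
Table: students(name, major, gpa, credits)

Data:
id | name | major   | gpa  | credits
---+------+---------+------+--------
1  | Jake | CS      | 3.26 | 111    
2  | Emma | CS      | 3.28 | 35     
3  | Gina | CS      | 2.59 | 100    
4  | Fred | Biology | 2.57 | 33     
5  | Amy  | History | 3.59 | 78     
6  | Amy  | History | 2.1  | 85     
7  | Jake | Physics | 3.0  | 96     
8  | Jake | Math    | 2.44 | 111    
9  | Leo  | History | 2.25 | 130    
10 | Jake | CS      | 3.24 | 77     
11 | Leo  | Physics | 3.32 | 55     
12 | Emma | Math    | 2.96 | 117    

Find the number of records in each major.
SELECT major, COUNT(*) as count
FROM students
GROUP BY major

Result:
  Biology: 1
  CS: 4
  History: 3
  Math: 2
  Physics: 2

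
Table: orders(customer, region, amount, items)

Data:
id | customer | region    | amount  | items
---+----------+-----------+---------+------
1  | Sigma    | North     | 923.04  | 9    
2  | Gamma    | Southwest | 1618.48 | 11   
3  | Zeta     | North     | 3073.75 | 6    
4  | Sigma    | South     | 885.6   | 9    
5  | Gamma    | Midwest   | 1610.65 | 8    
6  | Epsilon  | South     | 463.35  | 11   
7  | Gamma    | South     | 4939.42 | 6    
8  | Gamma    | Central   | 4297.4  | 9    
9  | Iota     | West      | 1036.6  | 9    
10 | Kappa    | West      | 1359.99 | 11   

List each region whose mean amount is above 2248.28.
SELECT region, AVG(amount)
FROM orders
GROUP BY region
HAVING AVG(amount) > 2248.28

Result:
  Central: avg=4297.40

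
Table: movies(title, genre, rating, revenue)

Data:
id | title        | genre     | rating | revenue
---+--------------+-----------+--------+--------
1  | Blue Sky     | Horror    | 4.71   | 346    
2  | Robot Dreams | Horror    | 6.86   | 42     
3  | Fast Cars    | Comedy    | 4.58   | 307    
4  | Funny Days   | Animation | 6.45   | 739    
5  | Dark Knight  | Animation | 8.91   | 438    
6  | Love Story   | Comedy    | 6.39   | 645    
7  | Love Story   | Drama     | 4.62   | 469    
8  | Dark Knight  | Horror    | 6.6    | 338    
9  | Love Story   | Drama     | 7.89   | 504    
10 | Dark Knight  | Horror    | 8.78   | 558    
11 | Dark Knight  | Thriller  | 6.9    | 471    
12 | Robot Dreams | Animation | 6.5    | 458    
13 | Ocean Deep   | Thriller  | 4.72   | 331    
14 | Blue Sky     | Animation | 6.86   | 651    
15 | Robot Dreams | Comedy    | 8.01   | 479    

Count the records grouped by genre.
SELECT genre, COUNT(*) as count
FROM movies
GROUP BY genre

Result:
  Animation: 4
  Comedy: 3
  Drama: 2
  Horror: 4
  Thriller: 2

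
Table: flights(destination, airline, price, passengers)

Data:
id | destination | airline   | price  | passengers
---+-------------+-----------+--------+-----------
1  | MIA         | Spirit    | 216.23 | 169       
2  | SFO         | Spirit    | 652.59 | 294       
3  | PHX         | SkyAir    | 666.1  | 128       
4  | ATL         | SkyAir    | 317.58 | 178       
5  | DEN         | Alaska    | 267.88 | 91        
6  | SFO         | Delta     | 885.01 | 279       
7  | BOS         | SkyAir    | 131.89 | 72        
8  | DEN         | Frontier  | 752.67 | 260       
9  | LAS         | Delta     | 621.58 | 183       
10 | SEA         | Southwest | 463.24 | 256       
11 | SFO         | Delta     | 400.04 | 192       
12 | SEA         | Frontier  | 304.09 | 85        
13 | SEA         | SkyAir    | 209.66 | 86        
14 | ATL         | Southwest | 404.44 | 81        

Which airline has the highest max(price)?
SELECT airline, MAX(price) as val
FROM flights
GROUP BY airline
ORDER BY val DESC
LIMIT 1

Result: Delta with max(price) = 885.01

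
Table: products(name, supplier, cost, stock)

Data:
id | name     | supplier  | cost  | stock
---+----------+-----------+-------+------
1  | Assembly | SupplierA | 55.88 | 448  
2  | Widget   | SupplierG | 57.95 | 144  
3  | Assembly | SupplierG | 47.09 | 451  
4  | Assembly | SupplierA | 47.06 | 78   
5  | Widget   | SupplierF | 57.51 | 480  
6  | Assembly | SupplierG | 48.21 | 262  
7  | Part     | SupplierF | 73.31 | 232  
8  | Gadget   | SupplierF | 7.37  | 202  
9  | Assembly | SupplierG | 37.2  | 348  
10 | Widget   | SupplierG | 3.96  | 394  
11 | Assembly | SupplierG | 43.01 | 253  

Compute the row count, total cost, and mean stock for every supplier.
SELECT supplier,
       COUNT(*) as cnt,
       SUM(cost) as total_cost,
       AVG(stock) as avg_stock
FROM products
GROUP BY supplier

Result:
  SupplierA: 2 records, 102.94 total cost, 263.00 avg stock
  SupplierF: 3 records, 138.19 total cost, 304.67 avg stock
  SupplierG: 6 records, 237.42 total cost, 308.67 avg stock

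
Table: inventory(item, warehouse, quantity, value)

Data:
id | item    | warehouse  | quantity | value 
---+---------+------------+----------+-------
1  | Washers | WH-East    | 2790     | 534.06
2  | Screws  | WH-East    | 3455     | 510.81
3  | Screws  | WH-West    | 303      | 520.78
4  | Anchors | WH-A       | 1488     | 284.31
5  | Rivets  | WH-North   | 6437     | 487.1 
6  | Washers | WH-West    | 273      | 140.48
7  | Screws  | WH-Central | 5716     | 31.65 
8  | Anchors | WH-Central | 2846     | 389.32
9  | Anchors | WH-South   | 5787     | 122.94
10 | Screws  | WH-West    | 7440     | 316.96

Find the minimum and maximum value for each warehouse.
SELECT warehouse, MIN(value), MAX(value)
FROM inventory
GROUP BY warehouse

Result:
  WH-A: min=284.31, max=284.31
  WH-Central: min=31.65, max=389.32
  WH-East: min=510.81, max=534.06
  WH-North: min=487.10, max=487.10
  WH-South: min=122.94, max=122.94
  WH-West: min=140.48, max=520.78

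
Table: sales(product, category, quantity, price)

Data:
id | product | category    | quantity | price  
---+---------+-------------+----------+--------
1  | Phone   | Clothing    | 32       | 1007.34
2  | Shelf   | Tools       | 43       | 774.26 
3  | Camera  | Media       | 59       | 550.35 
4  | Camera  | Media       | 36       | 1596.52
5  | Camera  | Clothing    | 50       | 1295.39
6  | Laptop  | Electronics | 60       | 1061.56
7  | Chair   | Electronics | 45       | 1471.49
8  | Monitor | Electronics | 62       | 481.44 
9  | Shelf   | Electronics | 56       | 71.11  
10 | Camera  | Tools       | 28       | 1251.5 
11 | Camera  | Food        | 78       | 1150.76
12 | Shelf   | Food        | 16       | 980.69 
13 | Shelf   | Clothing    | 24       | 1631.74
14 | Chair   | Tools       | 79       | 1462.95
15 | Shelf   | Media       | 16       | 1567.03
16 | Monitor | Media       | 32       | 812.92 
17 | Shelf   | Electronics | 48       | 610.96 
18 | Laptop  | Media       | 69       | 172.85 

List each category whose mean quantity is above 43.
SELECT category, AVG(quantity)
FROM sales
GROUP BY category
HAVING AVG(quantity) > 43

Result:
  Electronics: avg=54.20
  Food: avg=47.00
  Tools: avg=50.00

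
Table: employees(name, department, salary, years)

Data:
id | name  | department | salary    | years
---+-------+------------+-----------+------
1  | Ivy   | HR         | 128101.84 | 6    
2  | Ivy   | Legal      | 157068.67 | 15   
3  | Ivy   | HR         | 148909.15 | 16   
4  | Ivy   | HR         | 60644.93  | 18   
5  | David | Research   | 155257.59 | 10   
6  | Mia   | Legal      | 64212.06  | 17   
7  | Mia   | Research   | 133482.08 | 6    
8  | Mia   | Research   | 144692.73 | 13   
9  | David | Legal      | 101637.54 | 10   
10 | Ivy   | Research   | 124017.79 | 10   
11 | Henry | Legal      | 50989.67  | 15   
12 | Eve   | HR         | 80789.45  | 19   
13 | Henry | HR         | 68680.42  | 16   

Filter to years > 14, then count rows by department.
SELECT department, COUNT(*)
FROM employees
WHERE years > 14
GROUP BY department

Note: WHERE filters rows before grouping.

Result:
  HR: 4
  Legal: 3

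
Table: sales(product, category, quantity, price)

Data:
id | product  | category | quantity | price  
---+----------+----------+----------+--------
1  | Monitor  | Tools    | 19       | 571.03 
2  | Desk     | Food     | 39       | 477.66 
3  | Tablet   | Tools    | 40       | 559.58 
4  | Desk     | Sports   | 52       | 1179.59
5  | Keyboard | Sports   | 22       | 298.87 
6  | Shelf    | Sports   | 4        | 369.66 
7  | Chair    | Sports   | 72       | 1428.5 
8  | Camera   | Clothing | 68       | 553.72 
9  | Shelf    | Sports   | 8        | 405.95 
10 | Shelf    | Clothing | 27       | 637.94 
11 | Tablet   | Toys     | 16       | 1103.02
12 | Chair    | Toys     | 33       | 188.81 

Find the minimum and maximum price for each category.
SELECT category, MIN(price), MAX(price)
FROM sales
GROUP BY category

Result:
  Clothing: min=553.72, max=637.94
  Food: min=477.66, max=477.66
  Sports: min=298.87, max=1428.50
  Tools: min=559.58, max=571.03
  Toys: min=188.81, max=1103.02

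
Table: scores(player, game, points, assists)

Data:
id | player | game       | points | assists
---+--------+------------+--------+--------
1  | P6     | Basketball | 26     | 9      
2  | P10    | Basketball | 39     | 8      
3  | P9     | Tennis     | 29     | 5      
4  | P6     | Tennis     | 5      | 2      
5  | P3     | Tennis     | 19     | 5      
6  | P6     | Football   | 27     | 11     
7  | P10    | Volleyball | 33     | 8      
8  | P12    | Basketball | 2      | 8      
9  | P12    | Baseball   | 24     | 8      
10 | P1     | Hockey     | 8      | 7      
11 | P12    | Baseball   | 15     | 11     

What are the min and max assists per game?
SELECT game, MIN(assists), MAX(assists)
FROM scores
GROUP BY game

Result:
  Baseball: min=8, max=11
  Basketball: min=8, max=9
  Football: min=11, max=11
  Hockey: min=7, max=7
  Tennis: min=2, max=5
  Volleyball: min=8, max=8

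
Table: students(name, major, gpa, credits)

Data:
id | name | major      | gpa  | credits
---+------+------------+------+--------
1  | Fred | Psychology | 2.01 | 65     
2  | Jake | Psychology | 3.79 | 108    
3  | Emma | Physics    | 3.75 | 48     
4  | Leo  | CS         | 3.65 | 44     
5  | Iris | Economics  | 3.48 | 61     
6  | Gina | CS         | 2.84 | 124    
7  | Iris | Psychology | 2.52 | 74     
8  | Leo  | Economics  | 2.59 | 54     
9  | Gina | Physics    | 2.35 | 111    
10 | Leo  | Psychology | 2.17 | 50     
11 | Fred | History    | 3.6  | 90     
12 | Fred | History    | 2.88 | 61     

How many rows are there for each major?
SELECT major, COUNT(*) as count
FROM students
GROUP BY major

Result:
  CS: 2
  Economics: 2
  History: 2
  Physics: 2
  Psychology: 4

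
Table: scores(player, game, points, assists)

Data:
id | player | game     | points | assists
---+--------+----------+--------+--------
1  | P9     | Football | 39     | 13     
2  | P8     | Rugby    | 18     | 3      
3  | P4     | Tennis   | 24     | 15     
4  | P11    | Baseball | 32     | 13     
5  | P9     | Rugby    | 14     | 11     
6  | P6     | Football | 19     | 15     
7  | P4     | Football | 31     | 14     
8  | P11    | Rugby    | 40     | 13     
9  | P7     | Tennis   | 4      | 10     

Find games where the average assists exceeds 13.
SELECT game, AVG(assists)
FROM scores
GROUP BY game
HAVING AVG(assists) > 13

Result:
  Football: avg=14.00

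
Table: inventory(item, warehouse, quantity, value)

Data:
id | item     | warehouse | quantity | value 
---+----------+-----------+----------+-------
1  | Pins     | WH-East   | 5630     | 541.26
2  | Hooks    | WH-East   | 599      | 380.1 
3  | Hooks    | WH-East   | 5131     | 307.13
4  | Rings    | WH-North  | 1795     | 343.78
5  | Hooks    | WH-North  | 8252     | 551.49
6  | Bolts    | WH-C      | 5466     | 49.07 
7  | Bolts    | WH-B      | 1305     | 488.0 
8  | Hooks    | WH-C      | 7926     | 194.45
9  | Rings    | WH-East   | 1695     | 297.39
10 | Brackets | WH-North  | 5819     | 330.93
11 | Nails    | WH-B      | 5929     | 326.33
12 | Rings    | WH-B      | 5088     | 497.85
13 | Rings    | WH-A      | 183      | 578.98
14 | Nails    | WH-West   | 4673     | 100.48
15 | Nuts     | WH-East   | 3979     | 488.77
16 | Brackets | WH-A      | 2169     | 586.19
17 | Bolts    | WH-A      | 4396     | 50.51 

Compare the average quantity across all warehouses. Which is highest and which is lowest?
SELECT warehouse, AVG(quantity)
FROM inventory
GROUP BY warehouse
ORDER BY AVG(quantity)

All groups:
  WH-A: 2249.33
  WH-East: 3406.80
  WH-B: 4107.33
  WH-West: 4673.00
  WH-North: 5288.67
  WH-C: 6696.00

Highest: WH-C (6696.00)
Lowest: WH-A (2249.33)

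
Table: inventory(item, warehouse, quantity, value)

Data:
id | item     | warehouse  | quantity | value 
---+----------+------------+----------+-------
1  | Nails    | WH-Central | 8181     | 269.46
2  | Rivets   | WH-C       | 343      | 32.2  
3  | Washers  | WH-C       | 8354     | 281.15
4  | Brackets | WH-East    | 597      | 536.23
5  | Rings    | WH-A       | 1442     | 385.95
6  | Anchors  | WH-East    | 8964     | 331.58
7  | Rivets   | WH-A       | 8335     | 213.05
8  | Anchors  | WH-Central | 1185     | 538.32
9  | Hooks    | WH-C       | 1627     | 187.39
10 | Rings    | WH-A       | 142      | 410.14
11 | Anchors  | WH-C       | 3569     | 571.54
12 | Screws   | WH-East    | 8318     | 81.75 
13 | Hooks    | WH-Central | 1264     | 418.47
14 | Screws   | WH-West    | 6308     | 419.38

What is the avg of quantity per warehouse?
SELECT warehouse, AVG(quantity) as result
FROM inventory
GROUP BY warehouse

Result:
  WH-A: 3306.33
  WH-C: 3473.25
  WH-Central: 3543.33
  WH-East: 5959.67
  WH-West: 6308.00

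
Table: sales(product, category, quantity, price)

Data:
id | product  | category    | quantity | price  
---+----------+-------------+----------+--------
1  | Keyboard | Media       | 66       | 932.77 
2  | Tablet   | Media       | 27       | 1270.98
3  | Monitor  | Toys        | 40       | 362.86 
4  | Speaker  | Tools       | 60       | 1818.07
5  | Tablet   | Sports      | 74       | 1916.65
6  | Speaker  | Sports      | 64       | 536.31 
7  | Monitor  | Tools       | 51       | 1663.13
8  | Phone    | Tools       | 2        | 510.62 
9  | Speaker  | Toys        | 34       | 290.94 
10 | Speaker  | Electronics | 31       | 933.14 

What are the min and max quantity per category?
SELECT category, MIN(quantity), MAX(quantity)
FROM sales
GROUP BY category

Result:
  Electronics: min=31, max=31
  Media: min=27, max=66
  Sports: min=64, max=74
  Tools: min=2, max=60
  Toys: min=34, max=40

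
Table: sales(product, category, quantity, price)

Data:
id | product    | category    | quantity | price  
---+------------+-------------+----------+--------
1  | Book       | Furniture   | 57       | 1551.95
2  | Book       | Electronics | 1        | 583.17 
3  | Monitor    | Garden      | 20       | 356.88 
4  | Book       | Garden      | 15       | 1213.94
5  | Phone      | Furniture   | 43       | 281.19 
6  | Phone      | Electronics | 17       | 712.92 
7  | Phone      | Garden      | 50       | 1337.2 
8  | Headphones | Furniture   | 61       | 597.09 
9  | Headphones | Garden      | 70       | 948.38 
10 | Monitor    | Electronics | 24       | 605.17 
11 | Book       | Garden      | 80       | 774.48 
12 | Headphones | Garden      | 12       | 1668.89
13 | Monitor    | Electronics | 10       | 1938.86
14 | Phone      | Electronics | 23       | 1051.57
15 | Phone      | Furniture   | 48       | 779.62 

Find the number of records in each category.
SELECT category, COUNT(*) as count
FROM sales
GROUP BY category

Result:
  Electronics: 5
  Furniture: 4
  Garden: 6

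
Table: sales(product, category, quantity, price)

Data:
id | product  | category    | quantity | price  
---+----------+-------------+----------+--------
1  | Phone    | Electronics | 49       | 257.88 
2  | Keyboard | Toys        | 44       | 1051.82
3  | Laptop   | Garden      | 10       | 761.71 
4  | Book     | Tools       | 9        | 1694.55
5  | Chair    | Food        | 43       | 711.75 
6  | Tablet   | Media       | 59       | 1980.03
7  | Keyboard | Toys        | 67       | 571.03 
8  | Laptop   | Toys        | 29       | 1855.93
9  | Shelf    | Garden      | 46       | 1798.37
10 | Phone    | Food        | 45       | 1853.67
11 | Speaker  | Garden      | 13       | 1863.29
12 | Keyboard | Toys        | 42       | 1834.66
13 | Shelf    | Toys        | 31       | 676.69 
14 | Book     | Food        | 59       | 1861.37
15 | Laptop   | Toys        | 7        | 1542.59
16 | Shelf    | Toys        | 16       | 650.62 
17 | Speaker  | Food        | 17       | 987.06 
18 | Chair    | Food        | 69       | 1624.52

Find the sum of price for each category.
SELECT category, SUM(price) as result
FROM sales
GROUP BY category

Result:
  Electronics: 257.88
  Food: 7038.37
  Garden: 4423.37
  Media: 1980.03
  Tools: 1694.55
  Toys: 8183.34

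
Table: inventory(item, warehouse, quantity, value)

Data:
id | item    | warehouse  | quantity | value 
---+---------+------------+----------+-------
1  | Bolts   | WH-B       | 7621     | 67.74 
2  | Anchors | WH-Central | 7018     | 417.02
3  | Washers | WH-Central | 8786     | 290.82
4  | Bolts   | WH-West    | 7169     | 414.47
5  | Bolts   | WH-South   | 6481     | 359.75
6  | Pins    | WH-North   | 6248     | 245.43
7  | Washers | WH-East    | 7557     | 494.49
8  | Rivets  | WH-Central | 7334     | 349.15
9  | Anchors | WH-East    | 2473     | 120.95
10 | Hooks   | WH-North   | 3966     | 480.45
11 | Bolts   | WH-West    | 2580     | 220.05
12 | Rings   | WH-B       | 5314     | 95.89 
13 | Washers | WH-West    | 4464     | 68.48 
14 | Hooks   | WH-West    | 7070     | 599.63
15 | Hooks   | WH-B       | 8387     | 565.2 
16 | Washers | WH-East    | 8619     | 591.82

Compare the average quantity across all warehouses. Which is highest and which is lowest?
SELECT warehouse, AVG(quantity)
FROM inventory
GROUP BY warehouse
ORDER BY AVG(quantity)

All groups:
  WH-North: 5107.00
  WH-West: 5320.75
  WH-East: 6216.33
  WH-South: 6481.00
  WH-B: 7107.33
  WH-Central: 7712.67

Highest: WH-Central (7712.67)
Lowest: WH-North (5107.00)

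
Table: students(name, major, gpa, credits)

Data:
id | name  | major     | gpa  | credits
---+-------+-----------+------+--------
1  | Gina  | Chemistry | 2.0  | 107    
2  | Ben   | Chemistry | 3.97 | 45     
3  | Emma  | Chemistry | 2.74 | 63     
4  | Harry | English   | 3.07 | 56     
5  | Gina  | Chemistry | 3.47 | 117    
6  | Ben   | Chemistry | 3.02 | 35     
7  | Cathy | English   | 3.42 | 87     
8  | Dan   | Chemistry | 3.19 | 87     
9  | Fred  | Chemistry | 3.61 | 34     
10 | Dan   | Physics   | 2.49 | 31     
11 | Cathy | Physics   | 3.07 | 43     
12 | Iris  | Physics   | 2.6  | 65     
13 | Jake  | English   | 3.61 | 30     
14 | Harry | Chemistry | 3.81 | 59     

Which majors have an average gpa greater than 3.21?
SELECT major, AVG(gpa)
FROM students
GROUP BY major
HAVING AVG(gpa) > 3.21

Result:
  Chemistry: avg=3.23
  English: avg=3.37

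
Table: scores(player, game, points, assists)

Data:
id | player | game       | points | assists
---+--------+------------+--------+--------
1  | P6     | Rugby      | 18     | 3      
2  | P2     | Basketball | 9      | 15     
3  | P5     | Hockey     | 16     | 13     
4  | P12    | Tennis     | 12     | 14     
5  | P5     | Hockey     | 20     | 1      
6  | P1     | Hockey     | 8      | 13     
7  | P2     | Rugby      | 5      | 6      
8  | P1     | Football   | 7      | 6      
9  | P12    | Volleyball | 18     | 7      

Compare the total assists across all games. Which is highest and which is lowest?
SELECT game, SUM(assists)
FROM scores
GROUP BY game
ORDER BY SUM(assists)

All groups:
  Football: 6
  Volleyball: 7
  Rugby: 9
  Tennis: 14
  Basketball: 15
  Hockey: 27

Highest: Hockey (27)
Lowest: Football (6)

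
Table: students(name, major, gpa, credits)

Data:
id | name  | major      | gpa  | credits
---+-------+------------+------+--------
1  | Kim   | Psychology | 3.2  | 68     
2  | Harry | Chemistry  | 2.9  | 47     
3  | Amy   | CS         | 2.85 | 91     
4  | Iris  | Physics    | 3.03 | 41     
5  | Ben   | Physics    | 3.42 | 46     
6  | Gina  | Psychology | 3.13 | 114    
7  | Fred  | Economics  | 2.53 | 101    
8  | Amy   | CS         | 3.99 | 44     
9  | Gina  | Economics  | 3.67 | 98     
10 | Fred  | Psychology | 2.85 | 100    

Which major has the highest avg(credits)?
SELECT major, AVG(credits) as val
FROM students
GROUP BY major
ORDER BY val DESC
LIMIT 1

Result: Economics with avg(credits) = 99.50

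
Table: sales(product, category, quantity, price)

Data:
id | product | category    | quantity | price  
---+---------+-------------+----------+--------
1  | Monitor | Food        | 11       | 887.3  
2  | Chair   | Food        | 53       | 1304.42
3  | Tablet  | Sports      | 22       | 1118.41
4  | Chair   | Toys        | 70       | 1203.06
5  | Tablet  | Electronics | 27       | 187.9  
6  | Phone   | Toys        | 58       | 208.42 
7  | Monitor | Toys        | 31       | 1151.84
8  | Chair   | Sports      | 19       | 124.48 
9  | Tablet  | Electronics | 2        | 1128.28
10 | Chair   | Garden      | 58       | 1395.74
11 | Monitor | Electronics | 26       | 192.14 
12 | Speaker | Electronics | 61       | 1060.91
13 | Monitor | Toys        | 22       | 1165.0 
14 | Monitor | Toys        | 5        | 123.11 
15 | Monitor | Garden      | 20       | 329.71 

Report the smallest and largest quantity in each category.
SELECT category, MIN(quantity), MAX(quantity)
FROM sales
GROUP BY category

Result:
  Electronics: min=2, max=61
  Food: min=11, max=53
  Garden: min=20, max=58
  Sports: min=19, max=22
  Toys: min=5, max=70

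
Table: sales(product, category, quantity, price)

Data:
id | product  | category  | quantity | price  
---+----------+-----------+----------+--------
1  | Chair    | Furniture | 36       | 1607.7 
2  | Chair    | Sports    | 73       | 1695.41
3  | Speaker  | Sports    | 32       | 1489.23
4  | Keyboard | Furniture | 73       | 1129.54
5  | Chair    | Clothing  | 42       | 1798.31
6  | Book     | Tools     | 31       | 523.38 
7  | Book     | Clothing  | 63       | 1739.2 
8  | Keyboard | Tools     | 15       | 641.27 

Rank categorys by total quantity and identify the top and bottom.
SELECT category, SUM(quantity)
FROM sales
GROUP BY category
ORDER BY SUM(quantity)

All groups:
  Tools: 46
  Clothing: 105
  Sports: 105
  Furniture: 109

Highest: Furniture (109)
Lowest: Tools (46)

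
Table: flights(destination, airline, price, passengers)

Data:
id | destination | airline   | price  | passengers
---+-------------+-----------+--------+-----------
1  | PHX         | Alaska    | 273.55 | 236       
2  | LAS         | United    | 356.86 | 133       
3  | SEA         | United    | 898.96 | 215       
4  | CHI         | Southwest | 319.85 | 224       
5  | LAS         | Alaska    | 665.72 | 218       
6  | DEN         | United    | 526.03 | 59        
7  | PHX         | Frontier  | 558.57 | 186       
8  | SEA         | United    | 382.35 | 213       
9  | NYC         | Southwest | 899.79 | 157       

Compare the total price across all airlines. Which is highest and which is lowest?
SELECT airline, SUM(price)
FROM flights
GROUP BY airline
ORDER BY SUM(price)

All groups:
  Frontier: 558.57
  Alaska: 939.27
  Southwest: 1219.64
  United: 2164.20

Highest: United (2164.20)
Lowest: Frontier (558.57)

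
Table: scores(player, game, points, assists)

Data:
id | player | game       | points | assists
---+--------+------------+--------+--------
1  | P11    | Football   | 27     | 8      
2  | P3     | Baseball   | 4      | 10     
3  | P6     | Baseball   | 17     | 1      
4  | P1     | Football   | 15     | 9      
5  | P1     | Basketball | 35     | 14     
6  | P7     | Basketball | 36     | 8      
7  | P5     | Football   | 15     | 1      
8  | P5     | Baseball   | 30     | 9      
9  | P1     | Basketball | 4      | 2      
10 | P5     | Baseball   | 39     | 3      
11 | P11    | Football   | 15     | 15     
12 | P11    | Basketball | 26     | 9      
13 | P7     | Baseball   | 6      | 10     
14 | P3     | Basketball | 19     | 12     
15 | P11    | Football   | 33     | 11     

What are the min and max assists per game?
SELECT game, MIN(assists), MAX(assists)
FROM scores
GROUP BY game

Result:
  Baseball: min=1, max=10
  Basketball: min=2, max=14
  Football: min=1, max=15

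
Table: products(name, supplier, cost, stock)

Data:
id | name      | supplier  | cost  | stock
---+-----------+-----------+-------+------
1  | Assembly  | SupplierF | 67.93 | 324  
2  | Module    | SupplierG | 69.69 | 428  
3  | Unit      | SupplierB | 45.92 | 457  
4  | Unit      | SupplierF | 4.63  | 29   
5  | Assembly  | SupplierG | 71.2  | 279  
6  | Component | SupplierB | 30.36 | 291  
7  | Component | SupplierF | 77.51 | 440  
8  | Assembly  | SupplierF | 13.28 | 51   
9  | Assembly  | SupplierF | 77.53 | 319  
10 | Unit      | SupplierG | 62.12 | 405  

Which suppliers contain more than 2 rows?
SELECT supplier, COUNT(*) as cnt
FROM products
GROUP BY supplier
HAVING COUNT(*) > 2

Result:
  SupplierF: 5
  SupplierG: 3

Note: HAVING filters groups after aggregation, WHERE filters rows before.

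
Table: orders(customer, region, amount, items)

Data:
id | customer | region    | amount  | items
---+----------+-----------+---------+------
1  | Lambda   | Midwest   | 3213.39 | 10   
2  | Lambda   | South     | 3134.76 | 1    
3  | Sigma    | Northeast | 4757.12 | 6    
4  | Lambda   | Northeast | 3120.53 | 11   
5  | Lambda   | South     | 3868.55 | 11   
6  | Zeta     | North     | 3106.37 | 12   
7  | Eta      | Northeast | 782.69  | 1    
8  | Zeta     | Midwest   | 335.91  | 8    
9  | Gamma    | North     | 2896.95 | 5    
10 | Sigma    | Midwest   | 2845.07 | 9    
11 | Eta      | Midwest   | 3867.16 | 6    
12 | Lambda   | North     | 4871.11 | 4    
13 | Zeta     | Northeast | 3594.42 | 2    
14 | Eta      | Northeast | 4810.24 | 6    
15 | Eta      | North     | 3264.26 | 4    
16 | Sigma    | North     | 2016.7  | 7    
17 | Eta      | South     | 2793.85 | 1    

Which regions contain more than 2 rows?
SELECT region, COUNT(*) as cnt
FROM orders
GROUP BY region
HAVING COUNT(*) > 2

Result:
  Midwest: 4
  North: 5
  Northeast: 5
  South: 3

Note: HAVING filters groups after aggregation, WHERE filters rows before.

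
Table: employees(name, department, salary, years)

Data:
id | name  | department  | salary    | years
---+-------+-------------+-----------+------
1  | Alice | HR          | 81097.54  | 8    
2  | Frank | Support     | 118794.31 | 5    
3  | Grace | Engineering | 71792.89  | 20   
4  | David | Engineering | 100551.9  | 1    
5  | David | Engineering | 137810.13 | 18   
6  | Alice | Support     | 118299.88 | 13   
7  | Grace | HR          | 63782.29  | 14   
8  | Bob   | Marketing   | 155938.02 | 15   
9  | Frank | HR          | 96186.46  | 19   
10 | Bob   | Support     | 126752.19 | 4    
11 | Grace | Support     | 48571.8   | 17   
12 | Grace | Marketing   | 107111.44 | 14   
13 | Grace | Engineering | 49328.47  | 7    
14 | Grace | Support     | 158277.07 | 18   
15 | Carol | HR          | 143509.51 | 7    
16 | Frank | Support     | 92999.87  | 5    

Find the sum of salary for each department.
SELECT department, SUM(salary) as result
FROM employees
GROUP BY department

Result:
  Engineering: 359483.39
  HR: 384575.80
  Marketing: 263049.46
  Support: 663695.12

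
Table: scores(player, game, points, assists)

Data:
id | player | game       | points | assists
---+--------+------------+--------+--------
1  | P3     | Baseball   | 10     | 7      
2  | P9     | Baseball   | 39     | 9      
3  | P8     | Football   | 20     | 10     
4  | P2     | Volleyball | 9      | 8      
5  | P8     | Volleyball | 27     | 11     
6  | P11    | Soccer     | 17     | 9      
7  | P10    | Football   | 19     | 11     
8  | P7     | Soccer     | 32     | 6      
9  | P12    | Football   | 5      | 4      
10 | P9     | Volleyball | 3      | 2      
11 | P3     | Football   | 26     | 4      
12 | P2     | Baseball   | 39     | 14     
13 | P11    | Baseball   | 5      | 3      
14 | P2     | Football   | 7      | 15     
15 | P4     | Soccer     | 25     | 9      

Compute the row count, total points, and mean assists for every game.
SELECT game,
       COUNT(*) as cnt,
       SUM(points) as total_points,
       AVG(assists) as avg_assists
FROM scores
GROUP BY game

Result:
  Baseball: 4 records, 93 total points, 8.25 avg assists
  Football: 5 records, 77 total points, 8.80 avg assists
  Soccer: 3 records, 74 total points, 8.00 avg assists
  Volleyball: 3 records, 39 total points, 7.00 avg assists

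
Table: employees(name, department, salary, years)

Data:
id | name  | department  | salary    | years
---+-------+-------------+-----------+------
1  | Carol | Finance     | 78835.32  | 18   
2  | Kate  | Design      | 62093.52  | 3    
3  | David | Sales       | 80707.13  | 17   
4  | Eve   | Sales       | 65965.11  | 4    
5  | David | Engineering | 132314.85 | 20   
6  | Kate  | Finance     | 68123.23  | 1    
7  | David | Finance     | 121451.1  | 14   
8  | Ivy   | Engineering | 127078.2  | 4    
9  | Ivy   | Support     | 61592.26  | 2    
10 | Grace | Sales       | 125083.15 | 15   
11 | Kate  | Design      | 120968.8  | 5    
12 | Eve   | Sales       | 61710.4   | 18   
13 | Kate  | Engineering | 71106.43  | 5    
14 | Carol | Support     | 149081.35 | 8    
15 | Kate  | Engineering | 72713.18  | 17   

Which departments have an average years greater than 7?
SELECT department, AVG(years)
FROM employees
GROUP BY department
HAVING AVG(years) > 7

Result:
  Engineering: avg=11.50
  Finance: avg=11.00
  Sales: avg=13.50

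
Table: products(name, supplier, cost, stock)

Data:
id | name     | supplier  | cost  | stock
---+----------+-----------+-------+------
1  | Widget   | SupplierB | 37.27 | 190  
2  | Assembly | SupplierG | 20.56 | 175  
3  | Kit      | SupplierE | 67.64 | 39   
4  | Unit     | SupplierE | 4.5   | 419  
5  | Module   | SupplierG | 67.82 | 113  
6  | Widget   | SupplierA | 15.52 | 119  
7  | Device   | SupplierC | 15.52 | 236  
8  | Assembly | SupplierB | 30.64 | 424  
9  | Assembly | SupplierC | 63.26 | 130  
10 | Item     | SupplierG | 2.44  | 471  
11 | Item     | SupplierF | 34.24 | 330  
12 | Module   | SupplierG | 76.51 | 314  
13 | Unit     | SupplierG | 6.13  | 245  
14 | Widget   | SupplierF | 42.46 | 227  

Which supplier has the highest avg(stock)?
SELECT supplier, AVG(stock) as val
FROM products
GROUP BY supplier
ORDER BY val DESC
LIMIT 1

Result: SupplierB with avg(stock) = 307.00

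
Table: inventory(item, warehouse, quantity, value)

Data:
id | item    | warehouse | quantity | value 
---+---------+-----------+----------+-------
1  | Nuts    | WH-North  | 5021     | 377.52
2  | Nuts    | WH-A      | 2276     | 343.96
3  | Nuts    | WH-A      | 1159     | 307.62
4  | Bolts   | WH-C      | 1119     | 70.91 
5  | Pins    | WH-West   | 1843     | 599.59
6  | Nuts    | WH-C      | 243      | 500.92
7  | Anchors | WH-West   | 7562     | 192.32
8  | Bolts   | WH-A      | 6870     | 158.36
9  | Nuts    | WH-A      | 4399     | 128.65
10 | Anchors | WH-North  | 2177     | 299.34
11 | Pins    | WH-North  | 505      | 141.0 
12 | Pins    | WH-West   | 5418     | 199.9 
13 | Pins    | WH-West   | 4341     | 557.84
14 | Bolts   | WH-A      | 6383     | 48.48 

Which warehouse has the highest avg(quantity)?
SELECT warehouse, AVG(quantity) as val
FROM inventory
GROUP BY warehouse
ORDER BY val DESC
LIMIT 1

Result: WH-West with avg(quantity) = 4791.00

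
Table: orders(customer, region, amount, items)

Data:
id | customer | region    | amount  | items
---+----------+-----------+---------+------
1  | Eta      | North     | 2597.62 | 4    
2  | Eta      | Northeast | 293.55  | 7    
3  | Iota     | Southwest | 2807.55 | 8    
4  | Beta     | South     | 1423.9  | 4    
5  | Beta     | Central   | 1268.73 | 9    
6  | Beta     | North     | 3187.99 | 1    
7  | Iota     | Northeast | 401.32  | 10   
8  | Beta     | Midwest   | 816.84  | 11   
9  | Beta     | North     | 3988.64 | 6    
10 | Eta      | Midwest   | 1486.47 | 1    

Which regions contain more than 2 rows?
SELECT region, COUNT(*) as cnt
FROM orders
GROUP BY region
HAVING COUNT(*) > 2

Result:
  North: 3

Note: HAVING filters groups after aggregation, WHERE filters rows before.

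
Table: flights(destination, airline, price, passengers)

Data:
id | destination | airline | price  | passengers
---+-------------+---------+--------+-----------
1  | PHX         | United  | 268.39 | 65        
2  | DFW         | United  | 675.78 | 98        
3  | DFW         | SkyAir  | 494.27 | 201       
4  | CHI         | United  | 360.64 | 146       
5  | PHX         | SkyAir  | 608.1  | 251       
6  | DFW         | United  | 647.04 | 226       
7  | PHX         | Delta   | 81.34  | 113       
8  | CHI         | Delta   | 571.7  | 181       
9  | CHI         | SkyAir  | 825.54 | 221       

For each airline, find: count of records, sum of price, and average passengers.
SELECT airline,
       COUNT(*) as cnt,
       SUM(price) as total_price,
       AVG(passengers) as avg_passengers
FROM flights
GROUP BY airline

Result:
  Delta: 2 records, 653.04 total price, 147.00 avg passengers
  SkyAir: 3 records, 1927.91 total price, 224.33 avg passengers
  United: 4 records, 1951.85 total price, 133.75 avg passengers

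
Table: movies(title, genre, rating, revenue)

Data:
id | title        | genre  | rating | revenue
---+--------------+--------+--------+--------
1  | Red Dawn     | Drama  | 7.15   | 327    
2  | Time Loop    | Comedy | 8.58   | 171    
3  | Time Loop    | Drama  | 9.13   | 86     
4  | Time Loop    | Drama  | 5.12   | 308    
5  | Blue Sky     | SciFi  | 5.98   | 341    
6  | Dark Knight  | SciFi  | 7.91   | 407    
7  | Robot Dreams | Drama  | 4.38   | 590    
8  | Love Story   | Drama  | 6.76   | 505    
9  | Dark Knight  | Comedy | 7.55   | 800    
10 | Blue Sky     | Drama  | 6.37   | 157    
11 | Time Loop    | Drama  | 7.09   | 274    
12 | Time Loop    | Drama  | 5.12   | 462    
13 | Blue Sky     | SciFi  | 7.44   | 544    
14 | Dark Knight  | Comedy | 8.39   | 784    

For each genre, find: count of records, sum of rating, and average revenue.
SELECT genre,
       COUNT(*) as cnt,
       SUM(rating) as total_rating,
       AVG(revenue) as avg_revenue
FROM movies
GROUP BY genre

Result:
  Comedy: 3 records, 24.52 total rating, 585.00 avg revenue
  Drama: 8 records, 51.12 total rating, 338.63 avg revenue
  SciFi: 3 records, 21.33 total rating, 430.67 avg revenue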